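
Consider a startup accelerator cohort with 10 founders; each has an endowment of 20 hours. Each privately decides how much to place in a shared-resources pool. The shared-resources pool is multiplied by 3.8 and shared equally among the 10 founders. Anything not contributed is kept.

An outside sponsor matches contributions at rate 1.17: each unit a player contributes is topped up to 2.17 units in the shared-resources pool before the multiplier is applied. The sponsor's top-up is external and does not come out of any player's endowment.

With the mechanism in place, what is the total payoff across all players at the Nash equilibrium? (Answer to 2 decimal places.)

200.00 hours

Even with the mechanism, each unit contributed returns only 3.8 × 2.17 / 10 = 0.8246 per unit of net cost, so contributing nothing is still dominant.
Everyone keeps their endowment and the group total is 10 × 20 = 200.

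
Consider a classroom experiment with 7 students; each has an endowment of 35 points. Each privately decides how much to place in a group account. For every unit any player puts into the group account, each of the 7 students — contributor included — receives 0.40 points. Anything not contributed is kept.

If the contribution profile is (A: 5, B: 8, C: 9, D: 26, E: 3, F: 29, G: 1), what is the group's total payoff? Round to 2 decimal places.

390.80 points

Total contributed: 5 + 8 + 9 + 26 + 3 + 29 + 1 = 81; total kept: 7 × 35 − 81 = 164.
The group account pays out 0.40 × 7 × 81 = 226.80 in aggregate.
Group total = 164 + 226.80 = 390.80.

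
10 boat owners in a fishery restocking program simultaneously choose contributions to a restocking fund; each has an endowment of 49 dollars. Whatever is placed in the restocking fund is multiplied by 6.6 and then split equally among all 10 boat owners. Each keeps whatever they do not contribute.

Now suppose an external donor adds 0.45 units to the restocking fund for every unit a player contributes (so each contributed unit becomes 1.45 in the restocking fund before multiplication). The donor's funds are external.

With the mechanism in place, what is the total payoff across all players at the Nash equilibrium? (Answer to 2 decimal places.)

490.00 dollars

The effective private return is 6.6 × 1.45 / 10 = 0.9570, which is still under 1, so the mechanism doesn't change anyone's dominant strategy: zero contribution.
Everyone keeps their endowment and the group total is 10 × 49 = 490.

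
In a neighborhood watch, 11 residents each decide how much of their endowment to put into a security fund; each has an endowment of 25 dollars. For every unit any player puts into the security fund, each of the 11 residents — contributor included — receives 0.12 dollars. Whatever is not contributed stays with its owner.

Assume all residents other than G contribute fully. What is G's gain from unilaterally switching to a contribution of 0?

Switching from a contribution of 25 to 0 lets G keep an extra 25 dollars, but lowers the security fund by 25, which costs G their own share of that drop: 0.12 × 25 = 3.00.
Net gain = 25 − 3.00 = 22.00. The private return per contributed unit (0.12) is below 1, so free-riding is indeed the best response regardless of what the others do.

22.00 dollars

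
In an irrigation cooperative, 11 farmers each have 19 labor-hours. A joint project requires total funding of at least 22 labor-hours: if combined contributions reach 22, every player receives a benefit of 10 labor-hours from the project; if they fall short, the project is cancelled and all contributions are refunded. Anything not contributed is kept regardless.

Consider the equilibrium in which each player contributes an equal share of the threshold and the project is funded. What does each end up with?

Equal share of the threshold: 22/11 = 2.
At this profile no one gains by cutting their contribution: any cut drops the total below 22, the project is cancelled, contributions are refunded, and the deviator ends with 19, which is less than 19 − 2 + 10 = 27. Contributing more than 2 just wastes the excess. So contributing exactly 2 is a best response.
Each player's payoff: 19 − 2 + 10 = 27.

27 labor-hours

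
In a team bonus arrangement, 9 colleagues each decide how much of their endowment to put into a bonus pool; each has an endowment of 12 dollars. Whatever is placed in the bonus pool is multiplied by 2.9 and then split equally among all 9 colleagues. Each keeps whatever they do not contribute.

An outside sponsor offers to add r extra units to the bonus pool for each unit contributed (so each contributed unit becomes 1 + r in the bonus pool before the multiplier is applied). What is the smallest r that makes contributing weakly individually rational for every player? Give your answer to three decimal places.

2.103

With matching at rate r, one contributed unit becomes (1 + r) in the bonus pool and returns 2.9 × (1 + r) / 9 to the contributor.
Setting this equal to 1: 1 + r = 9/2.9 = 3.1034.
So the minimum matching rate is r = 3.1034 − 1 = 2.103.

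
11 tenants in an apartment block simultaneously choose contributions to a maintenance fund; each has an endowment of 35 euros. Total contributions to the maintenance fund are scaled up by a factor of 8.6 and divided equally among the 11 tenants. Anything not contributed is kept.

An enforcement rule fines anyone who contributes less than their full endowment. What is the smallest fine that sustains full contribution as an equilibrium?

7.64 euros

Given the others contribute fully, the best deviation is to contribute 0 (any partial contribution still incurs the fine and gives up units whose private return 0.7818 is below 1).
Deviating from 35 to 0 saves 35 euros but forfeits the deviator's share of the drop in the maintenance fund: 8.6/11 × 35 = 27.36.
So the deviation gain is 35 − 27.36 = 7.64, and the fine must be at least 7.64 euros to wipe it out.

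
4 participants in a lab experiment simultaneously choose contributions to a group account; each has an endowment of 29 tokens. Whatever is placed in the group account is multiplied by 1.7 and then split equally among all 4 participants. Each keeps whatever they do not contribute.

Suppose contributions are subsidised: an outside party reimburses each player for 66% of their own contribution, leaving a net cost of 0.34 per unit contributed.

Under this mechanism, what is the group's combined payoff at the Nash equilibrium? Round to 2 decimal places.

273.76 tokens

With the mechanism, a contributed unit returns (1.7/4) / 0.34 = 1.2500 per unit of net cost to the contributor — now above 1 — so contributing fully is weakly dominant for every player.
At the Nash equilibrium everyone contributes 29. Group total payoff = 4 × (29 × 0.66 + 1.7 × 29) = 273.76.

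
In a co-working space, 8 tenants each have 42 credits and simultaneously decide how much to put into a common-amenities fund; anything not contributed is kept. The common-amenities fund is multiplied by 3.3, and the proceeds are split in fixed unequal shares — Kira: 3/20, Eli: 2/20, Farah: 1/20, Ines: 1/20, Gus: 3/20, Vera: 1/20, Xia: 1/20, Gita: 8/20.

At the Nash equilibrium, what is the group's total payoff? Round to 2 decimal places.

432.60 credits

A player with share s gets back 3.3·s per unit contributed, so full contribution is dominant for anyone with s > 1/3.3 = 0.3030 and zero contribution is dominant for anyone below.
Only Gita (8/20) clears that bar, contributing 42; the remaining 7 contribute 0. Total contributed: 42.
The common-amenities fund pays out 3.3 × 42 = 138.60 in total (split across the unequal shares, but the aggregate is all that matters for the group sum).
The 7 free-riders keep 42 each, adding 294. Group total = 294 + 138.60 = 432.60.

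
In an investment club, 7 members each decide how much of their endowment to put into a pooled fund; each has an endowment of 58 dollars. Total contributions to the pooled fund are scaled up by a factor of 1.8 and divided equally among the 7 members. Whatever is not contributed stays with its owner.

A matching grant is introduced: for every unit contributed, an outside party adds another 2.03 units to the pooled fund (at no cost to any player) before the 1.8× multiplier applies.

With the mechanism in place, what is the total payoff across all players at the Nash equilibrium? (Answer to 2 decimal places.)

406.00 dollars

The effective private return is 1.8 × 3.03 / 7 = 0.7791, which is still under 1, so the mechanism doesn't change anyone's dominant strategy: zero contribution.
Everyone keeps their endowment and the group total is 7 × 58 = 406.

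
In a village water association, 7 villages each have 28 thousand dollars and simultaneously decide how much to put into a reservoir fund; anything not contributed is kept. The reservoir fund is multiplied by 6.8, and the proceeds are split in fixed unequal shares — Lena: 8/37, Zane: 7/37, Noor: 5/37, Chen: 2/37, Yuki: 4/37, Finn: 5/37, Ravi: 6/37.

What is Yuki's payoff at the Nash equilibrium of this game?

For player j, contributing a unit is worthwhile iff 6.8 × (j's share) ≥ 1, i.e. iff j's share is at least 0.1471.
Lena, Zane and Ravi clear that bar, contributing 28 each; the remaining 4 contribute 0. Total contributed: 84.
Yuki keeps 28 and receives 6.8 × 84 × 4/37 = 61.75 from the reservoir fund, for a payoff of 89.75.

89.75 thousand dollars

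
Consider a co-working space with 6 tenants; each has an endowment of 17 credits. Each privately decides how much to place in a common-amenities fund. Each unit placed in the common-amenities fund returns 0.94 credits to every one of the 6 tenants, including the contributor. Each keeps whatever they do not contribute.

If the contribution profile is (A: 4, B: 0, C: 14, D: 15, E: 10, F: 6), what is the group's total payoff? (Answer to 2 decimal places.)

329.36 credits

Total contributed: 4 + 0 + 14 + 15 + 10 + 6 = 49; total kept: 6 × 17 − 49 = 53.
The common-amenities fund pays out 0.94 × 6 × 49 = 276.36 in aggregate.
Group total = 53 + 276.36 = 329.36.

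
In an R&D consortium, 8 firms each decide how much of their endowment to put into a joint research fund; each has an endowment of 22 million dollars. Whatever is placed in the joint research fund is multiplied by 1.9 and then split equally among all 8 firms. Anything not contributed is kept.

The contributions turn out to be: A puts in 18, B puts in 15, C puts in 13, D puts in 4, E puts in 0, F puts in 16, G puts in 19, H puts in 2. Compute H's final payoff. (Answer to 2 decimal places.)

Total contributed: 18 + 15 + 13 + 4 + 0 + 16 + 19 + 2 = 87.
Each receives 1.9 × 87 / 8 = 20.66 from the joint research fund.
H keeps 22 − 2 = 20, so H's payoff is 20 + 20.66 = 40.66.

40.66 million dollars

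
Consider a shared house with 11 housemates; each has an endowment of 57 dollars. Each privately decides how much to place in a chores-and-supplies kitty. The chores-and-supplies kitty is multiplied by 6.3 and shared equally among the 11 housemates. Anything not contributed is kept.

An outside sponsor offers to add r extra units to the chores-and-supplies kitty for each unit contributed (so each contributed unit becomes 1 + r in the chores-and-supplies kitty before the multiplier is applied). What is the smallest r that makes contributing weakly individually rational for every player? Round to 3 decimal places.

With matching at rate r, one contributed unit becomes (1 + r) in the chores-and-supplies kitty and returns 6.3 × (1 + r) / 11 to the contributor.
Setting this equal to 1: 1 + r = 11/6.3 = 1.7460.
So the minimum matching rate is r = 1.7460 − 1 = 0.746.

0.746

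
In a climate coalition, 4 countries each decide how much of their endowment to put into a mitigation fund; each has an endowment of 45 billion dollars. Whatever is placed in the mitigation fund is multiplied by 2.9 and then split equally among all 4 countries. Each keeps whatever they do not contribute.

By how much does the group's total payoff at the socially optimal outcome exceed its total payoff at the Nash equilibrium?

Each contributed unit returns 2.9/4 = 0.7250 to its contributor — below 1 — so contributing 0 is dominant for every player. At the Nash equilibrium everyone keeps their 45, and the group total is 4 × 45 = 180.
Each contributed unit returns 2.900 to the group as a whole (0.7250 to each of 4 players), which exceeds 1, so the social optimum is full contribution: group total = 2.900 × 180 = 522.00.
Efficiency loss = 522.00 − 180 = 342.00.

342.00 billion dollars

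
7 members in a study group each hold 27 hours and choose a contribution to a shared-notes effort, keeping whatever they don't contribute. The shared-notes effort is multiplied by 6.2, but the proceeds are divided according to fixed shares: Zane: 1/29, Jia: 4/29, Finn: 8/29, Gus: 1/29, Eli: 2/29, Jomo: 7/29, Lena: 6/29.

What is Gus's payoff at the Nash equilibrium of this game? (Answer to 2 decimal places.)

44.32 hours

Each unit j contributes comes back to j as 6.2 × (j's share), so j prefers to contribute only if that share exceeds 1/6.2 = 0.1613; otherwise keeping the unit dominates.
Finn, Jomo and Lena clear that bar, contributing 27 each; the remaining 4 contribute 0. Total contributed: 81.
Gus keeps 27 and receives 6.2 × 81 × 1/29 = 17.32 from the shared-notes effort, for a payoff of 44.32.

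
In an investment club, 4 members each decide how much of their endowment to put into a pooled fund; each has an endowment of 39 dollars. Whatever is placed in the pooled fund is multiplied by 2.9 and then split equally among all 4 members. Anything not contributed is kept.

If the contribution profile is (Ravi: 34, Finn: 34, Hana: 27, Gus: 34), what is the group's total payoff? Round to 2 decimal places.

401.10 dollars

Total contributed: 34 + 34 + 27 + 34 = 129; total kept: 4 × 39 − 129 = 27.
The pooled fund pays out 2.9 × 129 = 374.10 in aggregate.
Group total = 27 + 374.10 = 401.10.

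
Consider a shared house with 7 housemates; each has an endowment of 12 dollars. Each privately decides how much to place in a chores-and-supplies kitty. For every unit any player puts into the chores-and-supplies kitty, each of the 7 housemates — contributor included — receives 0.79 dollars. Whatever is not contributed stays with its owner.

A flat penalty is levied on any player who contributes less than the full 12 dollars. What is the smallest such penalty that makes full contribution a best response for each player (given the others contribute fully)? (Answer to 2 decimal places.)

Given the others contribute fully, the best deviation is to contribute 0 (any partial contribution still incurs the fine and gives up units whose private return 0.79 is below 1).
Deviating from 12 to 0 saves 12 dollars but forfeits the deviator's share of the drop in the chores-and-supplies kitty: 0.79 × 12 = 9.48.
So the deviation gain is 12 − 9.48 = 2.52, and the fine must be at least 2.52 dollars to wipe it out.

2.52 dollars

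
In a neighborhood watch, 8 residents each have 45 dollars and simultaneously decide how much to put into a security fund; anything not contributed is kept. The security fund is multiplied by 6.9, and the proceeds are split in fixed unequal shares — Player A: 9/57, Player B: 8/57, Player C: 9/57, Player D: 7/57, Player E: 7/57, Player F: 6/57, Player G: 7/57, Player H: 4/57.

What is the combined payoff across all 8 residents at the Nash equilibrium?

Player j's private return per contributed unit is 6.9 × (j's share). Contributing is weakly dominant for j when that share is at least 1/6.9 = 0.1449, and contributing 0 is dominant otherwise.
Player A and Player C clear that bar, contributing 45 each; the remaining 6 contribute 0. Total contributed: 90.
The security fund pays out 6.9 × 90 = 621.00 in total (split across the unequal shares, but the aggregate is all that matters for the group sum).
The 6 free-riders keep 45 each, adding 270. Group total = 270 + 621.00 = 891.00.

891.00 dollars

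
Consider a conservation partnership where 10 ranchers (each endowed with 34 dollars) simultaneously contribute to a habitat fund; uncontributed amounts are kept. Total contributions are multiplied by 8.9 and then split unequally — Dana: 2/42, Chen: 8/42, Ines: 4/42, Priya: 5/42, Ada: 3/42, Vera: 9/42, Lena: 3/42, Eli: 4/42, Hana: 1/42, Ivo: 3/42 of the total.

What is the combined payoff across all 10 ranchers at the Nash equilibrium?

1145.80 dollars

Player j's private return per contributed unit is 8.9 × (j's share). Contributing is weakly dominant for j when that share is at least 1/8.9 = 0.1124, and contributing 0 is dominant otherwise.
Chen, Priya and Vera are above the threshold, contributing 34 each; the remaining 7 contribute 0. Total contributed: 102.
The habitat fund pays out 8.9 × 102 = 907.80 in total (split across the unequal shares, but the aggregate is all that matters for the group sum).
The 7 free-riders keep 34 each, adding 238. Group total = 238 + 907.80 = 1145.80.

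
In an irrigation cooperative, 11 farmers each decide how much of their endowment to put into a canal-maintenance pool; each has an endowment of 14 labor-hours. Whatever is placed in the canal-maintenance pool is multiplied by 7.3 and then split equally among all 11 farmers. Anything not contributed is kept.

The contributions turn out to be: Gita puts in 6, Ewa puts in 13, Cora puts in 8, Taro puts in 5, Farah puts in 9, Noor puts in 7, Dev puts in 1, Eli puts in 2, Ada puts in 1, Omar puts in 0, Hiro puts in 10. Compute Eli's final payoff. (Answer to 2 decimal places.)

Total contributed: 6 + 13 + 8 + 5 + 9 + 7 + 1 + 2 + 1 + 0 + 10 = 62.
Each receives 7.3 × 62 / 11 = 41.15 from the canal-maintenance pool.
Eli keeps 14 − 2 = 12, so Eli's payoff is 12 + 41.15 = 53.15.

53.15 labor-hours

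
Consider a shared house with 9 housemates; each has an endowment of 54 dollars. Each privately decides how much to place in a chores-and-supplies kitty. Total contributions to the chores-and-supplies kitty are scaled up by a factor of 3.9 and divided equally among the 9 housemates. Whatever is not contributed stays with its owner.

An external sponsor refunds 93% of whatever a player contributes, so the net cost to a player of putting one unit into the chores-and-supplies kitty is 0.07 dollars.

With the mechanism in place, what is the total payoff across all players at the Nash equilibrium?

2347.38 dollars

With the mechanism, a contributed unit returns (3.9/9) / 0.07 = 6.1905 per unit of net cost to the contributor — now above 1 — so contributing fully is weakly dominant for every player.
So the Nash equilibrium is full contribution by all 9; the group earns 9 × (54 × 0.93 + 3.9 × 54) = 2347.38.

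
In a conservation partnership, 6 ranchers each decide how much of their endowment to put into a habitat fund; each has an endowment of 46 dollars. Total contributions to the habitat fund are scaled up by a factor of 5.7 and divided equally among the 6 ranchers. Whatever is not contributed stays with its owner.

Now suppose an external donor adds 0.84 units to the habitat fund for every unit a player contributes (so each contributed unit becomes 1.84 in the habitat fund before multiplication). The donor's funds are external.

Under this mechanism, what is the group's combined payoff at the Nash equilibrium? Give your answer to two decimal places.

2894.69 dollars

The effective private return per unit is now 5.7 × 1.84 / 6 = 1.7480 > 1, so every player's dominant strategy flips to full contribution.
So the Nash equilibrium is full contribution by all 6; the group earns 5.7 × 1.84 × 276 = 2894.69.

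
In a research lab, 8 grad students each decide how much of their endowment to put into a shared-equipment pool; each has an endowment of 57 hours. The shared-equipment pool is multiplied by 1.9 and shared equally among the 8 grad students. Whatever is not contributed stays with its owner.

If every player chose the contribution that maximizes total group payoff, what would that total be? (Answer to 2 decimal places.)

Each contributed unit returns 1.900 to the group as a whole (0.2375 to each of 8 players), which exceeds 1, so the social optimum is full contribution: group total = 1.900 × 456 = 866.40.

866.40 hours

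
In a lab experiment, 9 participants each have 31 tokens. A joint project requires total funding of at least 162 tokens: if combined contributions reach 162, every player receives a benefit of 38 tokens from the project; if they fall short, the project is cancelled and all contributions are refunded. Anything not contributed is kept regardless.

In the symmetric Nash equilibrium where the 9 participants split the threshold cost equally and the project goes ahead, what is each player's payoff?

51 tokens

Equal share of the threshold: 162/9 = 18.
At this profile no one gains by cutting their contribution: any cut drops the total below 162, the project is cancelled, contributions are refunded, and the deviator ends with 31, which is less than 31 − 18 + 38 = 51. Contributing more than 18 just wastes the excess. So contributing exactly 18 is a best response.
Each player's payoff: 31 − 18 + 38 = 51.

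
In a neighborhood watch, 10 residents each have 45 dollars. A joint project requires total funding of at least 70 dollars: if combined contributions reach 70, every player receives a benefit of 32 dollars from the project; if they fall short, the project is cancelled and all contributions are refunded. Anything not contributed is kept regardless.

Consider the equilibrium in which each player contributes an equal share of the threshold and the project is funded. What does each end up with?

Equal share of the threshold: 70/10 = 7.
At this profile no one gains by cutting their contribution: any cut drops the total below 70, the project is cancelled, contributions are refunded, and the deviator ends with 45, which is less than 45 − 7 + 32 = 70. Contributing more than 7 just wastes the excess. So contributing exactly 7 is a best response.
Each player's payoff: 45 − 7 + 32 = 70.

70 dollars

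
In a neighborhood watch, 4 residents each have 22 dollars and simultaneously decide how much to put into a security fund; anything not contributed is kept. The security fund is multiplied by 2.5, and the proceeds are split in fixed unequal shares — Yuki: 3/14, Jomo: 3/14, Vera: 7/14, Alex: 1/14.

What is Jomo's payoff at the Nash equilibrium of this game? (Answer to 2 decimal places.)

33.79 dollars

A player with share s gets back 2.5·s per unit contributed, so full contribution is dominant for anyone with s > 1/2.5 = 0.4000 and zero contribution is dominant for anyone below.
Vera alone (share 7/14) is above the threshold, contributing 22; the remaining 3 contribute 0. Total contributed: 22.
Jomo keeps 22 and receives 2.5 × 22 × 3/14 = 11.79 from the security fund, for a payoff of 33.79.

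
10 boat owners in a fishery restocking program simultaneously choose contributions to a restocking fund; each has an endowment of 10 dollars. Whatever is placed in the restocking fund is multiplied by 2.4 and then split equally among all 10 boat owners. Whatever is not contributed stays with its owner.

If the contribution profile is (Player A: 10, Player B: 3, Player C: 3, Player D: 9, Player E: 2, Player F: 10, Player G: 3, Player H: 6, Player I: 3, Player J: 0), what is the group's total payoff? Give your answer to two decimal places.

Total contributed: 10 + 3 + 3 + 9 + 2 + 10 + 3 + 6 + 3 + 0 = 49; total kept: 10 × 10 − 49 = 51.
The restocking fund pays out 2.4 × 49 = 117.60 in aggregate.
Group total = 51 + 117.60 = 168.60.

168.60 dollars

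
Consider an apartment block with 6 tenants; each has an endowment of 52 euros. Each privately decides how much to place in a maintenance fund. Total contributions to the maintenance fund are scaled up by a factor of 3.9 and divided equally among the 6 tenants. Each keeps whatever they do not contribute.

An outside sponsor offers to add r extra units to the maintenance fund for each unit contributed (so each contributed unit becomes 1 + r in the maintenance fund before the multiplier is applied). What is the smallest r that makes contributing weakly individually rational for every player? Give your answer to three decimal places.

0.538

With matching at rate r, one contributed unit becomes (1 + r) in the maintenance fund and returns 3.9 × (1 + r) / 6 to the contributor.
Setting this equal to 1: 1 + r = 6/3.9 = 1.5385.
So the minimum matching rate is r = 1.5385 − 1 = 0.538.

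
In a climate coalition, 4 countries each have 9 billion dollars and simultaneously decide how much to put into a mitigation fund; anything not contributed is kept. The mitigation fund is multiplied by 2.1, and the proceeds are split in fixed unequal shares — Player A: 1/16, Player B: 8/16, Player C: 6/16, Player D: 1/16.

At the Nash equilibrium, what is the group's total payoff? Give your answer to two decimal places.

45.90 billion dollars

Each unit j contributes comes back to j as 2.1 × (j's share), so j prefers to contribute only if that share exceeds 1/2.1 = 0.4762; otherwise keeping the unit dominates.
Player B alone (share 8/16) is above the threshold, contributing 9; the remaining 3 contribute 0. Total contributed: 9.
The mitigation fund pays out 2.1 × 9 = 18.90 in total (split across the unequal shares, but the aggregate is all that matters for the group sum).
The 3 free-riders keep 9 each, adding 27. Group total = 27 + 18.90 = 45.90.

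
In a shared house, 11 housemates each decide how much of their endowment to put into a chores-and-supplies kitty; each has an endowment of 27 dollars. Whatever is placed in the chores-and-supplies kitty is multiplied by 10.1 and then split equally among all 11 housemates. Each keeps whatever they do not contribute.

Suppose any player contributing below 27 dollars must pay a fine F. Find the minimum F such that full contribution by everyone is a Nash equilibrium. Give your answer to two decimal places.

Given the others contribute fully, the best deviation is to contribute 0 (any partial contribution still incurs the fine and gives up units whose private return 0.9182 is below 1).
Deviating from 27 to 0 saves 27 dollars but forfeits the deviator's share of the drop in the chores-and-supplies kitty: 10.1/11 × 27 = 24.79.
So the deviation gain is 27 − 24.79 = 2.21, and the fine must be at least 2.21 dollars to wipe it out.

2.21 dollars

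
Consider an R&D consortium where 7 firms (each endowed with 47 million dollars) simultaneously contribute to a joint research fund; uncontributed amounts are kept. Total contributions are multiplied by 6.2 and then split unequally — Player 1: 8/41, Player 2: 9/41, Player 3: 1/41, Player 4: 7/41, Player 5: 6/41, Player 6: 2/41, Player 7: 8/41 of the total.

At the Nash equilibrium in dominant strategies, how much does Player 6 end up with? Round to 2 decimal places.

Each unit j contributes comes back to j as 6.2 × (j's share), so j prefers to contribute only if that share exceeds 1/6.2 = 0.1613; otherwise keeping the unit dominates.
Player 1, Player 2, Player 4 and Player 7 clear that bar, contributing 47 each; the remaining 3 contribute 0. Total contributed: 188.
Player 6 keeps 47 and receives 6.2 × 188 × 2/41 = 56.86 from the joint research fund, for a payoff of 103.86.

103.86 million dollars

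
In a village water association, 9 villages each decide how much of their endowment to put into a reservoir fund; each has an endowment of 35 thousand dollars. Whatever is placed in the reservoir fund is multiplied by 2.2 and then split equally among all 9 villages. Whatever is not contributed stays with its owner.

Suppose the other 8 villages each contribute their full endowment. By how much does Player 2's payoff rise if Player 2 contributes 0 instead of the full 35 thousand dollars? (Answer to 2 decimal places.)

Switching from a contribution of 35 to 0 lets Player 2 keep an extra 35 thousand dollars, but lowers the reservoir fund by 35, which costs Player 2 their own share of that drop: 2.2/9 × 35 = 8.56.
Net gain = 35 − 8.56 = 26.44. The private return per contributed unit (0.2444) is below 1, so free-riding is indeed the best response regardless of what the others do.

26.44 thousand dollars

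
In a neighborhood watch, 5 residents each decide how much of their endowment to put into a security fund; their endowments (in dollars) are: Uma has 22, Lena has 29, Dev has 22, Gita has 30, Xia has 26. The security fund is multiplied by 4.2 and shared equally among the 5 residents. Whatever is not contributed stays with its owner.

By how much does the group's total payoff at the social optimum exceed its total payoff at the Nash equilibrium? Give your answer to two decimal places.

The private return per contributed unit is 4.2/5 = 0.8400 < 1 for every player regardless of endowment, so the Nash equilibrium is zero contribution and the group total is Σ E_j = 22 + 29 + 22 + 30 + 26 = 129.
Each contributed unit returns 4.200 to the group, so the social optimum is full contribution by everyone: group total = 4.200 × 129 = 541.80.
Efficiency loss = (4.200 − 1) × 129 = 412.80.

412.80 dollars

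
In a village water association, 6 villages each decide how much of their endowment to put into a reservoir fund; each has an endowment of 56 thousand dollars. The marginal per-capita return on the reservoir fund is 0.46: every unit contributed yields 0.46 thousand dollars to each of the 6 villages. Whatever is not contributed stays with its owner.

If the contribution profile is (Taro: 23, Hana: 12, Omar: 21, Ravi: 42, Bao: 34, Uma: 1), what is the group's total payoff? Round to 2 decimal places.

Total contributed: 23 + 12 + 21 + 42 + 34 + 1 = 133; total kept: 6 × 56 − 133 = 203.
The reservoir fund pays out 0.46 × 6 × 133 = 367.08 in aggregate.
Group total = 203 + 367.08 = 570.08.

570.08 thousand dollars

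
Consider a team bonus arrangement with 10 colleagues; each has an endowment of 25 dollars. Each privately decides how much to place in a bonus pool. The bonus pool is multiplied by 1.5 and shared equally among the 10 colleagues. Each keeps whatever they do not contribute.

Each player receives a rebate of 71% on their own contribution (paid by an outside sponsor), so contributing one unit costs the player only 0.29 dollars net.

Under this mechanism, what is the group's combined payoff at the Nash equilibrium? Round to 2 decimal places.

Even with the mechanism, each unit contributed returns only (1.5/10) / 0.29 = 0.5172 per unit of net cost, so contributing nothing is still dominant.
Everyone keeps their endowment and the group total is 10 × 25 = 250.

250.00 dollars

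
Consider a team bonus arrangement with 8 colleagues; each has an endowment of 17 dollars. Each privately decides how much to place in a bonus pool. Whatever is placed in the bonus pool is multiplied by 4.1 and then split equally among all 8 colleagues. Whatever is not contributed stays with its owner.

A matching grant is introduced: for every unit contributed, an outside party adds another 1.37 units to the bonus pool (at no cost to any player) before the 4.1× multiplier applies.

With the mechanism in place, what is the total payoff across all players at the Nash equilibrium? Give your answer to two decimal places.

1321.51 dollars

Under the mechanism each unit contributed yields 4.1 × 2.37 / 8 = 1.2146 back to its contributor per unit of net cost, which exceeds 1, making full contribution the dominant choice for everyone.
At the Nash equilibrium everyone contributes 17. Group total payoff = 4.1 × 2.37 × 136 = 1321.51.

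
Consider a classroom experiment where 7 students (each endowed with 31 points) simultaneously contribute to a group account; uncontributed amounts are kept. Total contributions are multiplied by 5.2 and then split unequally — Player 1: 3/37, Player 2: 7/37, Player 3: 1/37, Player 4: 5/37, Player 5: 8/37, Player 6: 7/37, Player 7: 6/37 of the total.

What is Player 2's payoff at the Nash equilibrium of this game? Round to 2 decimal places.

For player j, contributing a unit is worthwhile iff 5.2 × (j's share) ≥ 1, i.e. iff j's share is at least 0.1923.
Only Player 5 (8/37) clears that bar, contributing 31; the remaining 6 contribute 0. Total contributed: 31.
Player 2 keeps 31 and receives 5.2 × 31 × 7/37 = 30.50 from the group account, for a payoff of 61.50.

61.50 points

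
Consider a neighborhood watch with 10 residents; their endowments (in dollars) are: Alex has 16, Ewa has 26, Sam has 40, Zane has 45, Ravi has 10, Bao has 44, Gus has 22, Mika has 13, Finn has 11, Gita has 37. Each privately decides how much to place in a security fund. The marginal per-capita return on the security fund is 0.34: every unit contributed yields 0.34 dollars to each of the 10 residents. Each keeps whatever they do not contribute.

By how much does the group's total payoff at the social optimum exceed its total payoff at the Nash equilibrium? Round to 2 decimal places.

633.60 dollars

The private return per contributed unit is 0.34 < 1 for everyone, so the Nash equilibrium is zero contribution and the group total is Σ E_j = 16 + 26 + 40 + 45 + 10 + 44 + 22 + 13 + 11 + 37 = 264.
Each contributed unit returns 3.400 to the group, so the social optimum is full contribution by everyone: group total = 3.400 × 264 = 897.60.
Efficiency loss = (3.400 − 1) × 264 = 633.60.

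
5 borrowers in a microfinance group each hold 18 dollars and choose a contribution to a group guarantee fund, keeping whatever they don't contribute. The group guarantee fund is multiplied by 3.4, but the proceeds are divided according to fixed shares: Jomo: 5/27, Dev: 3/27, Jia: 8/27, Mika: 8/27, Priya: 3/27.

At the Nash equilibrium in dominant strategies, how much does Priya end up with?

A player with share s gets back 3.4·s per unit contributed, so full contribution is dominant for anyone with s > 1/3.4 = 0.2941 and zero contribution is dominant for anyone below.
Jia and Mika clear that bar, contributing 18 each; the remaining 3 contribute 0. Total contributed: 36.
Priya keeps 18 and receives 3.4 × 36 × 3/27 = 13.60 from the group guarantee fund, for a payoff of 31.60.

31.60 dollars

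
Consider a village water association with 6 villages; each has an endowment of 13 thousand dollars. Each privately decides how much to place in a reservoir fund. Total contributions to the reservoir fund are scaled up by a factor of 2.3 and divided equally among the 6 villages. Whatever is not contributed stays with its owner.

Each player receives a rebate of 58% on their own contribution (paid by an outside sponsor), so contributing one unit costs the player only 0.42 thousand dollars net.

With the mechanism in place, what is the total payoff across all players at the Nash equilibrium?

Even with the mechanism, each unit contributed returns only (2.3/6) / 0.42 = 0.9127 per unit of net cost, so contributing nothing is still dominant.
Everyone keeps their endowment and the group total is 6 × 13 = 78.

78.00 thousand dollars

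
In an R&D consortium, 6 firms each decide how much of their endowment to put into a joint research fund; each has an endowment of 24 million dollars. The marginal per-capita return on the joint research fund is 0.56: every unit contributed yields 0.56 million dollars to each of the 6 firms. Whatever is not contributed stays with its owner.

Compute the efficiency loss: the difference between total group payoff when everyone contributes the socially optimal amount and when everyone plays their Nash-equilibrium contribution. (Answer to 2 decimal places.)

339.84 million dollars

The private return per contributed unit is 0.56 < 1, so contributing 0 is dominant for every player. At the Nash equilibrium everyone keeps their 24, and the group total is 6 × 24 = 144.
Each contributed unit returns 3.360 to the group as a whole (0.56 to each of 6 players), which exceeds 1, so the social optimum is full contribution: group total = 3.360 × 144 = 483.84.
Efficiency loss = 483.84 − 144 = 339.84.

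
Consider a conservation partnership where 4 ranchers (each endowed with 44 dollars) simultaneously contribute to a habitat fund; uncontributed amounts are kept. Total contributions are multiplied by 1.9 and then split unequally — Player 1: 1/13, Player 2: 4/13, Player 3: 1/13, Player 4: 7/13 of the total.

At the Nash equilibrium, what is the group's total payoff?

215.60 dollars

Each unit j contributes comes back to j as 1.9 × (j's share), so j prefers to contribute only if that share exceeds 1/1.9 = 0.5263; otherwise keeping the unit dominates.
Player 4 alone (share 7/13) is above the threshold, contributing 44; the remaining 3 contribute 0. Total contributed: 44.
The habitat fund pays out 1.9 × 44 = 83.60 in total (split across the unequal shares, but the aggregate is all that matters for the group sum).
The 3 free-riders keep 44 each, adding 132. Group total = 132 + 83.60 = 215.60.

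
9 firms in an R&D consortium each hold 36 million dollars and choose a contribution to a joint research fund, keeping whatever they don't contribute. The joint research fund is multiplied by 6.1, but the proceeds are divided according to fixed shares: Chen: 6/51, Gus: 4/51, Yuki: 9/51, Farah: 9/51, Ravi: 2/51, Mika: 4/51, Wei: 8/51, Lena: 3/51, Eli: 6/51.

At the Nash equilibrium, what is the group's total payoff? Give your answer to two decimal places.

For player j, contributing a unit is worthwhile iff 6.1 × (j's share) ≥ 1, i.e. iff j's share is at least 0.1639.
Yuki and Farah are above the threshold, contributing 36 each; the remaining 7 contribute 0. Total contributed: 72.
The joint research fund pays out 6.1 × 72 = 439.20 in total (split across the unequal shares, but the aggregate is all that matters for the group sum).
The 7 free-riders keep 36 each, adding 252. Group total = 252 + 439.20 = 691.20.

691.20 million dollars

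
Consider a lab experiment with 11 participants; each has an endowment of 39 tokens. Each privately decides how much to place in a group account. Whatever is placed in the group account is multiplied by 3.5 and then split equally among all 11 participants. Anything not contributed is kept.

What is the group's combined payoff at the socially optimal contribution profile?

1501.50 tokens

Each contributed unit returns 3.500 to the group as a whole (0.3182 to each of 11 players), which exceeds 1, so the social optimum is full contribution: group total = 3.500 × 429 = 1501.50.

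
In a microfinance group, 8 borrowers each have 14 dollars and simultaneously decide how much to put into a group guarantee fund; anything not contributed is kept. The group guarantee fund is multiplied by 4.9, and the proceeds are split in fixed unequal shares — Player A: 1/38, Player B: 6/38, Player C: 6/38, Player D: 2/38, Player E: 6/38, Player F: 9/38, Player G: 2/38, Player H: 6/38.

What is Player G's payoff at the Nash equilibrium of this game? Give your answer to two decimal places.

For player j, contributing a unit is worthwhile iff 4.9 × (j's share) ≥ 1, i.e. iff j's share is at least 0.2041.
Only Player F (9/38) clears that bar, contributing 14; the remaining 7 contribute 0. Total contributed: 14.
Player G keeps 14 and receives 4.9 × 14 × 2/38 = 3.61 from the group guarantee fund, for a payoff of 17.61.

17.61 dollars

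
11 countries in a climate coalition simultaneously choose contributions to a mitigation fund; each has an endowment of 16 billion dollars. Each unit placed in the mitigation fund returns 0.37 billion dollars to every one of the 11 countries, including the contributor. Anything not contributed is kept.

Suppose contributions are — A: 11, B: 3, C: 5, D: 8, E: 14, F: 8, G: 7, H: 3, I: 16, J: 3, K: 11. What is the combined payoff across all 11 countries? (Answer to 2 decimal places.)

449.23 billion dollars

Total contributed: 11 + 3 + 5 + 8 + 14 + 8 + 7 + 3 + 16 + 3 + 11 = 89; total kept: 11 × 16 − 89 = 87.
The mitigation fund pays out 0.37 × 11 × 89 = 362.23 in aggregate.
Group total = 87 + 362.23 = 449.23.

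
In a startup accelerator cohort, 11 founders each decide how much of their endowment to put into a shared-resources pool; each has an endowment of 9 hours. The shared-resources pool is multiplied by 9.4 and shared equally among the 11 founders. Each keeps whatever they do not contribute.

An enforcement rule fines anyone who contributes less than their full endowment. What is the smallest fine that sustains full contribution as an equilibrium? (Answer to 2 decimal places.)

Given the others contribute fully, the best deviation is to contribute 0 (any partial contribution still incurs the fine and gives up units whose private return 0.8545 is below 1).
Deviating from 9 to 0 saves 9 hours but forfeits the deviator's share of the drop in the shared-resources pool: 9.4/11 × 9 = 7.69.
So the deviation gain is 9 − 7.69 = 1.31, and the fine must be at least 1.31 hours to wipe it out.

1.31 hours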